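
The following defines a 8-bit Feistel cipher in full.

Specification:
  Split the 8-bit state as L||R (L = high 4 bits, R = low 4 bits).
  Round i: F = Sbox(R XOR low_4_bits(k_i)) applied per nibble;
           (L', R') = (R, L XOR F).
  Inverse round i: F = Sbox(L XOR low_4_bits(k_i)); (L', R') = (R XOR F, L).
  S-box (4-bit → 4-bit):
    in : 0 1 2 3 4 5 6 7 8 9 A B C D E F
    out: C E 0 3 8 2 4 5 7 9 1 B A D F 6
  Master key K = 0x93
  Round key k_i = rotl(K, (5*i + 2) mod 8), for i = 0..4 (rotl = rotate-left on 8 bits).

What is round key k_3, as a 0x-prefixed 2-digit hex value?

K = 0x93
k_0 = rotl(K, (5*0+2) mod 8) = rotl(K, 2) = 0x4E
k_1 = rotl(K, (5*1+2) mod 8) = rotl(K, 7) = 0xC9
k_2 = rotl(K, (5*2+2) mod 8) = rotl(K, 4) = 0x39
k_3 = rotl(K, (5*3+2) mod 8) = rotl(K, 1) = 0x27

0x27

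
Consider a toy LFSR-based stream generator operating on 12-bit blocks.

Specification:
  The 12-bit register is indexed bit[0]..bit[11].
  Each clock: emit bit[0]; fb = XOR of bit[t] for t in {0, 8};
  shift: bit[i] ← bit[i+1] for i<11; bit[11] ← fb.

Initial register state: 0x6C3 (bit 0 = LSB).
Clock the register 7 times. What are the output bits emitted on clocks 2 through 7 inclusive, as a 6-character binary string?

reg_0 = 0x6C3
clock 1: out=1, reg = 0xB61
clock 2: out=1, reg = 0x5B0
clock 3: out=0, reg = 0xAD8
clock 4: out=0, reg = 0x56C
clock 5: out=0, reg = 0xAB6
clock 6: out=0, reg = 0x55B
clock 7: out=1, reg = 0x2AD

100001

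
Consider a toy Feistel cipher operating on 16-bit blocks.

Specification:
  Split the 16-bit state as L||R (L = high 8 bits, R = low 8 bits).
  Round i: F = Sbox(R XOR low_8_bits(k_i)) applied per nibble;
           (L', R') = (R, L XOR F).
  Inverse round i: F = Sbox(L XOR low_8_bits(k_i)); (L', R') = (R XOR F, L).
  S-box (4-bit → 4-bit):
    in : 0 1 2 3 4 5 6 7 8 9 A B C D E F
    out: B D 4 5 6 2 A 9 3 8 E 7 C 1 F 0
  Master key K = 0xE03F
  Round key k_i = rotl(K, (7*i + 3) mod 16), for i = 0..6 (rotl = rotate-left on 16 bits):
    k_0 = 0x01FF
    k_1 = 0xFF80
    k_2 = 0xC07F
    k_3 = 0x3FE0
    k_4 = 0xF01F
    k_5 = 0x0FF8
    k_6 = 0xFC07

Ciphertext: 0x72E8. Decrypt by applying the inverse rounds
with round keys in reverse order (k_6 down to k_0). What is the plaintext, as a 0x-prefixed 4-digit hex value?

0x4047

s_0 = ciphertext = 0x72E8
s_1 = InvRound(s_0, k_6) = 0x7A72
s_2 = InvRound(s_1, k_5) = 0x467A
s_3 = InvRound(s_2, k_4) = 0x5246
s_4 = InvRound(s_3, k_3) = 0x3252
s_5 = InvRound(s_4, k_2) = 0x3332
s_6 = InvRound(s_5, k_1) = 0x4733
s_7 = InvRound(s_6, k_0) = 0x4047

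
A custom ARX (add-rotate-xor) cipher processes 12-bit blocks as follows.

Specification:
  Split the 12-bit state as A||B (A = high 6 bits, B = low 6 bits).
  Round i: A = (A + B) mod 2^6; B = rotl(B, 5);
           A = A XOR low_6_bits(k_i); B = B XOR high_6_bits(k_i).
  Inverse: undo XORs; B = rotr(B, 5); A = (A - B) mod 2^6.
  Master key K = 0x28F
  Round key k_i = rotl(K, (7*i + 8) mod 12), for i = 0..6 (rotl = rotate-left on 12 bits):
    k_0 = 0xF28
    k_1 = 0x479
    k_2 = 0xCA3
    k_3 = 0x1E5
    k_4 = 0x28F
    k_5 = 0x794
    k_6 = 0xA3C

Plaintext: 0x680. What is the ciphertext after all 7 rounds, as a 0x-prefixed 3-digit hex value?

0xDE8

s_0 = plaintext = 0x680
s_1 = Round(s_0, k_0) = 0xCBC
s_2 = Round(s_1, k_1) = 0x5CF
s_3 = Round(s_2, k_2) = 0x155
s_4 = Round(s_3, k_3) = 0xFED
s_5 = Round(s_4, k_4) = 0x8FC
s_6 = Round(s_5, k_5) = 0x2C0
s_7 = Round(s_6, k_6) = 0xDE8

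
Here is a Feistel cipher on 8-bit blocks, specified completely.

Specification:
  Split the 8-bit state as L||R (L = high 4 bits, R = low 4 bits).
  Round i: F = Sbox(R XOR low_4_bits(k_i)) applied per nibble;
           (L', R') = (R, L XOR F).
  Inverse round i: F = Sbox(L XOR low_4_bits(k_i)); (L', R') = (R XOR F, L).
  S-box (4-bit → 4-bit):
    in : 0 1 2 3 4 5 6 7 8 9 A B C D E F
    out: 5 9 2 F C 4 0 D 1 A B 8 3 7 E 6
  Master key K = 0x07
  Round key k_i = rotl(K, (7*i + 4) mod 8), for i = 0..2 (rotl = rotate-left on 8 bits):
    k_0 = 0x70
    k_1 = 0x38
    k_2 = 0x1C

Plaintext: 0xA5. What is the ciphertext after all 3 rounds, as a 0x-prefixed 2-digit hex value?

s_0 = plaintext = 0xA5
s_1 = Round(s_0, k_0) = 0x5E
s_2 = Round(s_1, k_1) = 0xE5
s_3 = Round(s_2, k_2) = 0x54

0x54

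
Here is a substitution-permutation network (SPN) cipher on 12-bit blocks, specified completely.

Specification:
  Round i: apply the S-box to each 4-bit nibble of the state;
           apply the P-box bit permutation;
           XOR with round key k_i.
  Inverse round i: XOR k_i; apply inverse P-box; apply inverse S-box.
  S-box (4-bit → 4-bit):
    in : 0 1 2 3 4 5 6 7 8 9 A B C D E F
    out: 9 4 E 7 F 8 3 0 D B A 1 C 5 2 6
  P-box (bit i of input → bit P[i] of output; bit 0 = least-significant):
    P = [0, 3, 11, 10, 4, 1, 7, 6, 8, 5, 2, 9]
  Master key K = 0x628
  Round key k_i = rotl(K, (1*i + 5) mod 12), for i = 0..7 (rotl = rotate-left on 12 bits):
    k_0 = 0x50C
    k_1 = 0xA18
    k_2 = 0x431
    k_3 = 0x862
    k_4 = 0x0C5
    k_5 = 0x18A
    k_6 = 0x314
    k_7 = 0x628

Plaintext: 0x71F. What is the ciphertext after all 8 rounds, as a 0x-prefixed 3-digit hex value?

s_0 = plaintext = 0x71F
s_1 = Round(s_0, k_0) = 0xD84
s_2 = Round(s_1, k_1) = 0x7C5
s_3 = Round(s_2, k_2) = 0x0F1
s_4 = Round(s_3, k_3) = 0x3E0
s_5 = Round(s_4, k_4) = 0x5E2
s_6 = Round(s_5, k_5) = 0xF80
s_7 = Round(s_6, k_6) = 0x7E1
s_8 = Round(s_7, k_7) = 0xE2A

0xE2A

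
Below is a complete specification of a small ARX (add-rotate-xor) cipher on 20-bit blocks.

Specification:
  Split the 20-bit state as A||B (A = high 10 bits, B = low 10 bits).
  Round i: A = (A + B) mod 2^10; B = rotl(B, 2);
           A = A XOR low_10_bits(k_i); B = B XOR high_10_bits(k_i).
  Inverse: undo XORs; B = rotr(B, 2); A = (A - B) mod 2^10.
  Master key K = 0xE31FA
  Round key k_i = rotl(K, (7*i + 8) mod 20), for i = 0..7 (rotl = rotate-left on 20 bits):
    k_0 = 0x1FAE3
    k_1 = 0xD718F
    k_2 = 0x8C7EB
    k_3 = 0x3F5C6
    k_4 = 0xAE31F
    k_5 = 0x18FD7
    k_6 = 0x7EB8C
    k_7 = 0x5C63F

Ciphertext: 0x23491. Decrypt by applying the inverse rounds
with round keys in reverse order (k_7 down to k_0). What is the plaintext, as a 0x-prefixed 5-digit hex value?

0x538FE

s_0 = ciphertext = 0x23491
s_1 = InvRound(s_0, k_7) = 0x8E878
s_2 = InvRound(s_1, k_6) = 0xD5A60
s_3 = InvRound(s_2, k_5) = 0x40780
s_4 = InvRound(s_3, k_4) = 0x7404E
s_5 = InvRound(s_4, k_3) = 0x3AB2C
s_6 = InvRound(s_5, k_2) = 0x6E947
s_7 = InvRound(s_6, k_1) = 0x2BF86
s_8 = InvRound(s_7, k_0) = 0x538FE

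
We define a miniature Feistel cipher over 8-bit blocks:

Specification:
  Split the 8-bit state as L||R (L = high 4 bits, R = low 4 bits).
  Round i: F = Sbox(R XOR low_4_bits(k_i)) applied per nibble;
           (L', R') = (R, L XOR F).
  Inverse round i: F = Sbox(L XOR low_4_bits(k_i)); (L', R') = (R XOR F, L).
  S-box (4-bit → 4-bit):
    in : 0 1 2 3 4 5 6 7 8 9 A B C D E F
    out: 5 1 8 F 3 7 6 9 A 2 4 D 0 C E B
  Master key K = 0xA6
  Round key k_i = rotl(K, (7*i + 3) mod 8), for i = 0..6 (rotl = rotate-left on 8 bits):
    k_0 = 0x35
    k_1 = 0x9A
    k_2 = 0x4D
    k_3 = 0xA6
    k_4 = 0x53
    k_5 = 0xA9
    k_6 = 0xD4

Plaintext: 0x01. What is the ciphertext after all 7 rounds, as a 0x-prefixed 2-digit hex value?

s_0 = plaintext = 0x01
s_1 = Round(s_0, k_0) = 0x13
s_2 = Round(s_1, k_1) = 0x33
s_3 = Round(s_2, k_2) = 0x3D
s_4 = Round(s_3, k_3) = 0xDE
s_5 = Round(s_4, k_4) = 0xE1
s_6 = Round(s_5, k_5) = 0x14
s_7 = Round(s_6, k_6) = 0x44

0x44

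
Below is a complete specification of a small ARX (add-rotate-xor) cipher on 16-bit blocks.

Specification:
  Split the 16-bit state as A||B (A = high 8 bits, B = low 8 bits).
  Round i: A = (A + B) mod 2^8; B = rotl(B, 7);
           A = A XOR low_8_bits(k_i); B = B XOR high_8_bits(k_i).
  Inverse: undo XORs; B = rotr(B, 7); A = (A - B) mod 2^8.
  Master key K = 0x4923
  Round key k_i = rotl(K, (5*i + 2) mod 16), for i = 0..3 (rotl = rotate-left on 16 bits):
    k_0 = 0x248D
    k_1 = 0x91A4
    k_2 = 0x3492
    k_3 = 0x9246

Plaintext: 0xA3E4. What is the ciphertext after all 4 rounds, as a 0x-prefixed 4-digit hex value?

s_0 = plaintext = 0xA3E4
s_1 = Round(s_0, k_0) = 0x0A56
s_2 = Round(s_1, k_1) = 0xC4BA
s_3 = Round(s_2, k_2) = 0xEC69
s_4 = Round(s_3, k_3) = 0x1326

0x1326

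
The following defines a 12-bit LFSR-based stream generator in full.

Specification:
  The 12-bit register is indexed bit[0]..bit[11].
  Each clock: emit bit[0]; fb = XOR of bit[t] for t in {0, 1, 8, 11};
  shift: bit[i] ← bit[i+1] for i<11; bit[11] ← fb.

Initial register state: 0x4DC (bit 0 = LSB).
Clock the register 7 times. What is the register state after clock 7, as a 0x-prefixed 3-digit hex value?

0xE49

reg_0 = 0x4DC
clock 1: out=0, reg = 0x26E
clock 2: out=0, reg = 0x937
clock 3: out=1, reg = 0x49B
clock 4: out=1, reg = 0x24D
clock 5: out=1, reg = 0x926
clock 6: out=0, reg = 0xC93
clock 7: out=1, reg = 0xE49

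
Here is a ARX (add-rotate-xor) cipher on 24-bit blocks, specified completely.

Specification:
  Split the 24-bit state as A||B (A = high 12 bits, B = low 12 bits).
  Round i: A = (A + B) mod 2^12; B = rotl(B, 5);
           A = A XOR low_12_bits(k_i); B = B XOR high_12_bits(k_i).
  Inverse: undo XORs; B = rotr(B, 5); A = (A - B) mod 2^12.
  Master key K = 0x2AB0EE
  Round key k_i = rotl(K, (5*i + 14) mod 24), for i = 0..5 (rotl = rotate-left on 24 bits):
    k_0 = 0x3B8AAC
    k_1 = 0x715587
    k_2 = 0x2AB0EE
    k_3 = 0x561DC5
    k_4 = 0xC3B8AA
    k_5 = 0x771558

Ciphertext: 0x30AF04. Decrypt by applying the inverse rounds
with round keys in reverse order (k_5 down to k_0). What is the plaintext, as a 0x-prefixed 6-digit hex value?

s_0 = ciphertext = 0x30AF04
s_1 = InvRound(s_0, k_5) = 0xB8FAC3
s_2 = InvRound(s_1, k_4) = 0x6EEC37
s_3 = InvRound(s_2, k_3) = 0xFE1B4A
s_4 = InvRound(s_3, k_2) = 0xE400CF
s_5 = InvRound(s_4, k_1) = 0xE89D3E
s_6 = InvRound(s_5, k_0) = 0x0B1374

0x0B1374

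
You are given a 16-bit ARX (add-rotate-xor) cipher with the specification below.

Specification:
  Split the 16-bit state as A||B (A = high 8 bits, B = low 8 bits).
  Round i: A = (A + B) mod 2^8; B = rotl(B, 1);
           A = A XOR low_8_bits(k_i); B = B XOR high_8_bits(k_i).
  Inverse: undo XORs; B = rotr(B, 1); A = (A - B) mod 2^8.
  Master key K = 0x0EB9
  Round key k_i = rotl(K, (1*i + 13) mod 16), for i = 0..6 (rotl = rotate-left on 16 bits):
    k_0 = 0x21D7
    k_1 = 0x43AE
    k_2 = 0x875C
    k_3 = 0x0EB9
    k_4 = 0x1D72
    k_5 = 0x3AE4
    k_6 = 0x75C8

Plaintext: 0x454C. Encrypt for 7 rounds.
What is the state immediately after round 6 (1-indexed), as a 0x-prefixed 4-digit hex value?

0x0E07

s_0 = plaintext = 0x454C
s_1 = Round(s_0, k_0) = 0x46B9
s_2 = Round(s_1, k_1) = 0x5130
s_3 = Round(s_2, k_2) = 0xDDE7
s_4 = Round(s_3, k_3) = 0x7DC1
s_5 = Round(s_4, k_4) = 0x4C9E
s_6 = Round(s_5, k_5) = 0x0E07
s_7 = Round(s_6, k_6) = 0xDD7B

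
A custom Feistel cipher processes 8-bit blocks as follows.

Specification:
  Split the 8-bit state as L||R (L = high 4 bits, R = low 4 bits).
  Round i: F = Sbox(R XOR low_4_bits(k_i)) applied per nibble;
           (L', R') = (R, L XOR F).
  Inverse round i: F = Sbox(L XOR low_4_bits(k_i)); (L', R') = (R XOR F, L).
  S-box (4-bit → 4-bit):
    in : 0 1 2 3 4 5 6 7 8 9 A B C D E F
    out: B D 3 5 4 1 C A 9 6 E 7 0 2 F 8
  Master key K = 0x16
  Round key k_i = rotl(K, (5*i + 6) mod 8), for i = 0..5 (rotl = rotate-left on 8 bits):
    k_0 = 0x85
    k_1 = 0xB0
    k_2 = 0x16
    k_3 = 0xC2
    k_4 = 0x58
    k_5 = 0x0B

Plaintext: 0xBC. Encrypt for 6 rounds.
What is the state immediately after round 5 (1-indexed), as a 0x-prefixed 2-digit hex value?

0x2A

s_0 = plaintext = 0xBC
s_1 = Round(s_0, k_0) = 0xCD
s_2 = Round(s_1, k_1) = 0xDE
s_3 = Round(s_2, k_2) = 0xE4
s_4 = Round(s_3, k_3) = 0x42
s_5 = Round(s_4, k_4) = 0x2A
s_6 = Round(s_5, k_5) = 0xAF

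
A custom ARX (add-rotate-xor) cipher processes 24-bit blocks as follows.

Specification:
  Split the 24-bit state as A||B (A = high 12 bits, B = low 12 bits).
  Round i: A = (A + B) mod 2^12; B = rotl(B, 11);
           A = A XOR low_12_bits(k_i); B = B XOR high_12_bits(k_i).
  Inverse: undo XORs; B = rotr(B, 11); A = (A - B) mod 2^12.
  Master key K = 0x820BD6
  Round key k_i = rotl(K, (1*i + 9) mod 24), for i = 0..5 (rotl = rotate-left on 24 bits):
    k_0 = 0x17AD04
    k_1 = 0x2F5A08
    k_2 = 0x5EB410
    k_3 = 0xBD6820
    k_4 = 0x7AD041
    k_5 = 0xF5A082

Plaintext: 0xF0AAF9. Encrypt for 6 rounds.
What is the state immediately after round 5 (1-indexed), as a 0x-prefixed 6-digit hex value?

s_0 = plaintext = 0xF0AAF9
s_1 = Round(s_0, k_0) = 0x707C06
s_2 = Round(s_1, k_1) = 0x9054F6
s_3 = Round(s_2, k_2) = 0x9EB790
s_4 = Round(s_3, k_3) = 0x95B81E
s_5 = Round(s_4, k_4) = 0x1383A2
s_6 = Round(s_5, k_5) = 0x458E8B

0x1383A2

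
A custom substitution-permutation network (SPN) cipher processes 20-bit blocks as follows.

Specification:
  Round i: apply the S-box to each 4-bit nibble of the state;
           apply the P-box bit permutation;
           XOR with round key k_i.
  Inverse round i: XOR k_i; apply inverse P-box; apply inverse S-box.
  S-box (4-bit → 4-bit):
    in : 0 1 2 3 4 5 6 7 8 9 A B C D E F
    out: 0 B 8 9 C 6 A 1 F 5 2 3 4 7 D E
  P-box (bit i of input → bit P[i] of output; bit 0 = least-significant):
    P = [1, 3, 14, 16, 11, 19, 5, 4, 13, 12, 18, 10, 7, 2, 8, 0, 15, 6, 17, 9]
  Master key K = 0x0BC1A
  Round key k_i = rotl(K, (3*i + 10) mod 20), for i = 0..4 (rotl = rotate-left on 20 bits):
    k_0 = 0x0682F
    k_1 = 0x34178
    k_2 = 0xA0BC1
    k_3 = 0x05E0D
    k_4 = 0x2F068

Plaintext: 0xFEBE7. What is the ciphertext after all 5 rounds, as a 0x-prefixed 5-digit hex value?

s_0 = plaintext = 0xFEBE7
s_1 = Round(s_0, k_0) = 0x253DC
s_2 = Round(s_1, k_1) = 0xB2E5C
s_3 = Round(s_2, k_2) = 0x6EFA0
s_4 = Round(s_3, k_3) = 0xC49CC
s_5 = Round(s_4, k_4) = 0x49149

0x49149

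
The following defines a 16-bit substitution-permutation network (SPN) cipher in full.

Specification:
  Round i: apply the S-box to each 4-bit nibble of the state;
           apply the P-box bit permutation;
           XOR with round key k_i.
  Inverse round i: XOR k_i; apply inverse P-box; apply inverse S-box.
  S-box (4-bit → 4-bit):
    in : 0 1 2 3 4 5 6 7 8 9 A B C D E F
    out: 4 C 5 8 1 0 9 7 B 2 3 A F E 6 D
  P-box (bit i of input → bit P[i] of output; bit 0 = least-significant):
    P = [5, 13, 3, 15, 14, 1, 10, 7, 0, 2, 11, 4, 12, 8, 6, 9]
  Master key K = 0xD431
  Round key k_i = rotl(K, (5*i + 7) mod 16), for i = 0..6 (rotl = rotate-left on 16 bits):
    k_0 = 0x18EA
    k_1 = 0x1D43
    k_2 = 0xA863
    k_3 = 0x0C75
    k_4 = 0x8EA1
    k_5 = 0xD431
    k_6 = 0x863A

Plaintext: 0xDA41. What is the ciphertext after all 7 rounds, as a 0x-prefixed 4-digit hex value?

0xBBD1

s_0 = plaintext = 0xDA41
s_1 = Round(s_0, k_0) = 0xDBA7
s_2 = Round(s_1, k_1) = 0x7E3D
s_3 = Round(s_2, k_2) = 0x11AF
s_4 = Round(s_3, k_3) = 0xC60F
s_5 = Round(s_4, k_4) = 0x19D8
s_6 = Round(s_5, k_5) = 0x72D7
s_7 = Round(s_6, k_6) = 0xBBD1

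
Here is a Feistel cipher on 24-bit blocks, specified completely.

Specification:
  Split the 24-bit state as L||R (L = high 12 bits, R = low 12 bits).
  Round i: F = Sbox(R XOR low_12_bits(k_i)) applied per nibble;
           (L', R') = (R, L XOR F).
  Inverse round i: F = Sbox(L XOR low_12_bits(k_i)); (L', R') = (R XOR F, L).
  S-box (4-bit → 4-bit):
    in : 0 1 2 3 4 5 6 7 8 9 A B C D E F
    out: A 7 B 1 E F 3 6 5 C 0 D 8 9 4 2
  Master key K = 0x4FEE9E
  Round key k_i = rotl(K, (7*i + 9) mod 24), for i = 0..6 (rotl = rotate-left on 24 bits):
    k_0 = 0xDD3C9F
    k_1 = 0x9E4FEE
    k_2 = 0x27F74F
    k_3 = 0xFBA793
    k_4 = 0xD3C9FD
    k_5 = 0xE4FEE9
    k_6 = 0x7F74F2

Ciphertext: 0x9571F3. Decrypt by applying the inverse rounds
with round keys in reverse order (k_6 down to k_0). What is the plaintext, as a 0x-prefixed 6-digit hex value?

s_0 = ciphertext = 0x9571F3
s_1 = InvRound(s_0, k_6) = 0x8FC957
s_2 = InvRound(s_1, k_5) = 0xA288FC
s_3 = InvRound(s_2, k_4) = 0x963A28
s_4 = InvRound(s_3, k_3) = 0xE02963
s_5 = InvRound(s_4, k_2) = 0x58AE02
s_6 = InvRound(s_5, k_1) = 0xE3C58A
s_7 = InvRound(s_6, k_0) = 0xE8BE3C

0xE8BE3C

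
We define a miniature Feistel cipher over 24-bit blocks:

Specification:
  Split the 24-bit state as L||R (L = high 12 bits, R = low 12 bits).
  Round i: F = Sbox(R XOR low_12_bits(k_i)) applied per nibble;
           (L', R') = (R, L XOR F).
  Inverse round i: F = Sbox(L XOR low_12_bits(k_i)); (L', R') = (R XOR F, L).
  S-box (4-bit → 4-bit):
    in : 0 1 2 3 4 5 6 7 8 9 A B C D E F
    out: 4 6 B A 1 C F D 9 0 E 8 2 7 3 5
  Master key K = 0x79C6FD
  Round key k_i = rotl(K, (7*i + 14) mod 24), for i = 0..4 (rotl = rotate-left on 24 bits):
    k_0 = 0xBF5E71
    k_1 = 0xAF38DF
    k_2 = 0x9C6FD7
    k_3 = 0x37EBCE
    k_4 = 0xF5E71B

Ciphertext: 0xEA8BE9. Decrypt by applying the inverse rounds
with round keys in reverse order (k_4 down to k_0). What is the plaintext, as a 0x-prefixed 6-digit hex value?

0x1E1FC3

s_0 = ciphertext = 0xEA8BE9
s_1 = InvRound(s_0, k_4) = 0xB63EA8
s_2 = InvRound(s_1, k_3) = 0xA4FB63
s_3 = InvRound(s_2, k_2) = 0x76AA4F
s_4 = InvRound(s_3, k_1) = 0xFC376A
s_5 = InvRound(s_4, k_0) = 0x1E1FC3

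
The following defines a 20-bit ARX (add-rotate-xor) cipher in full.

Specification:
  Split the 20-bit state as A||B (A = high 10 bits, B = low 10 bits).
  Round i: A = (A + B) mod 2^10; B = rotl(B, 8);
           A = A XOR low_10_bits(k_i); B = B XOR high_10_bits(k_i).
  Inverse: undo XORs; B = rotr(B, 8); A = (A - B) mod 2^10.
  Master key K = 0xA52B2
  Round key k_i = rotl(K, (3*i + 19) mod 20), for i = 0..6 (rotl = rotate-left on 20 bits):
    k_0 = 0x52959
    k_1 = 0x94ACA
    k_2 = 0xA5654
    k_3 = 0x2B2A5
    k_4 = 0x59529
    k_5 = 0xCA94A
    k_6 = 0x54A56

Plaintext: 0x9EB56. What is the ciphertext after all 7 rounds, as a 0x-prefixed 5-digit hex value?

s_0 = plaintext = 0x9EB56
s_1 = Round(s_0, k_0) = 0x2279F
s_2 = Round(s_1, k_1) = 0xB89B5
s_3 = Round(s_2, k_2) = 0xB0FF8
s_4 = Round(s_3, k_3) = 0x07852
s_5 = Round(s_4, k_4) = 0x56771
s_6 = Round(s_5, k_5) = 0x602F6
s_7 = Round(s_6, k_6) = 0x883EF

0x883EF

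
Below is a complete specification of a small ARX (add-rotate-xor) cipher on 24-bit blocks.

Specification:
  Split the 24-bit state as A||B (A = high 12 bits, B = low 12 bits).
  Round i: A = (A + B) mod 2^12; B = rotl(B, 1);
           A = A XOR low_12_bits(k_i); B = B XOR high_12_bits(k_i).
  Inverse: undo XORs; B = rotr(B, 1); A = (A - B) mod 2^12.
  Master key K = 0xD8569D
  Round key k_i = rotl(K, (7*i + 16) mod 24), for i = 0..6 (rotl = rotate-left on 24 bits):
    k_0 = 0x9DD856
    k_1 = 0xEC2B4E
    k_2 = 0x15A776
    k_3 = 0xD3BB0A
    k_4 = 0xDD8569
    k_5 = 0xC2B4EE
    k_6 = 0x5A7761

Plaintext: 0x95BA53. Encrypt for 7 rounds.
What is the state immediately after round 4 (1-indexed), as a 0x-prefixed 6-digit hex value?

0x133F52

s_0 = plaintext = 0x95BA53
s_1 = Round(s_0, k_0) = 0xBF8D7A
s_2 = Round(s_1, k_1) = 0x23C437
s_3 = Round(s_2, k_2) = 0x105934
s_4 = Round(s_3, k_3) = 0x133F52
s_5 = Round(s_4, k_4) = 0x5EC37D
s_6 = Round(s_5, k_5) = 0xD87AD1
s_7 = Round(s_6, k_6) = 0xF39004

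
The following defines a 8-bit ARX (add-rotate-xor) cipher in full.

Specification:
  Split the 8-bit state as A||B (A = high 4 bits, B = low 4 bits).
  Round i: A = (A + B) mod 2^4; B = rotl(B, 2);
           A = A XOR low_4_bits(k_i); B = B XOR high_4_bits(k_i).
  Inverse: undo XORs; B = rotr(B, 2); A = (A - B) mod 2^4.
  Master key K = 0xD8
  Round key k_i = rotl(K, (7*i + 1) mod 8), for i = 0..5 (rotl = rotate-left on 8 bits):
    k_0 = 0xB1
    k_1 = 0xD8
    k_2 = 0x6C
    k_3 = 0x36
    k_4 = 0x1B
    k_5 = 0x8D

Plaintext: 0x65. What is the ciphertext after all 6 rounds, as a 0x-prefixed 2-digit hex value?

s_0 = plaintext = 0x65
s_1 = Round(s_0, k_0) = 0xAE
s_2 = Round(s_1, k_1) = 0x06
s_3 = Round(s_2, k_2) = 0xAF
s_4 = Round(s_3, k_3) = 0xFC
s_5 = Round(s_4, k_4) = 0x02
s_6 = Round(s_5, k_5) = 0xF0

0xF0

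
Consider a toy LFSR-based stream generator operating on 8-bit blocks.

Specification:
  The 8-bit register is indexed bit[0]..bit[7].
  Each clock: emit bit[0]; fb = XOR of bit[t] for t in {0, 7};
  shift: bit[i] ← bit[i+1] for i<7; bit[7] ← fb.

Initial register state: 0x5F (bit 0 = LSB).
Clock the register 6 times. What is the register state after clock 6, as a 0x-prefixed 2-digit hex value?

0xD5

reg_0 = 0x5F
clock 1: out=1, reg = 0xAF
clock 2: out=1, reg = 0x57
clock 3: out=1, reg = 0xAB
clock 4: out=1, reg = 0x55
clock 5: out=1, reg = 0xAA
clock 6: out=0, reg = 0xD5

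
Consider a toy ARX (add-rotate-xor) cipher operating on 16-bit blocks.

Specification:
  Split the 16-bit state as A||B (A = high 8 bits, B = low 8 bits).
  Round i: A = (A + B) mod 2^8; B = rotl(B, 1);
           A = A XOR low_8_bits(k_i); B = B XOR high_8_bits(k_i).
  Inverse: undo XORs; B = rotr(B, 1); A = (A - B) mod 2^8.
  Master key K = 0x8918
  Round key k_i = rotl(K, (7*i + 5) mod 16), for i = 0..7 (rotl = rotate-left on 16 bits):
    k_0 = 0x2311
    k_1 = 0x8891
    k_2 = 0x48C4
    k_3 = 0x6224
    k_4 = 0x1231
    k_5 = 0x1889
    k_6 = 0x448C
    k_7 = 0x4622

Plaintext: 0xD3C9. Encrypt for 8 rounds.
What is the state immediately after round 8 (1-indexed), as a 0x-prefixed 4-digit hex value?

s_0 = plaintext = 0xD3C9
s_1 = Round(s_0, k_0) = 0x8DB0
s_2 = Round(s_1, k_1) = 0xACE9
s_3 = Round(s_2, k_2) = 0x519B
s_4 = Round(s_3, k_3) = 0xC855
s_5 = Round(s_4, k_4) = 0x2CB8
s_6 = Round(s_5, k_5) = 0x6D69
s_7 = Round(s_6, k_6) = 0x5A96
s_8 = Round(s_7, k_7) = 0xD26B

0xD26B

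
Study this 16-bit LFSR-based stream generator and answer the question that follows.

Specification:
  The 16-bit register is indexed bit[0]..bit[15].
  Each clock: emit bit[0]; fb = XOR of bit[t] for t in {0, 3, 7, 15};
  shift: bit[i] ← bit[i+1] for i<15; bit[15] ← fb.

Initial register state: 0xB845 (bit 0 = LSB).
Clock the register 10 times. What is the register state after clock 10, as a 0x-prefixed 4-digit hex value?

0x852E

reg_0 = 0xB845
clock 1: out=1, reg = 0x5C22
clock 2: out=0, reg = 0x2E11
clock 3: out=1, reg = 0x9708
clock 4: out=0, reg = 0x4B84
clock 5: out=0, reg = 0xA5C2
clock 6: out=0, reg = 0x52E1
clock 7: out=1, reg = 0x2970
clock 8: out=0, reg = 0x14B8
clock 9: out=0, reg = 0x0A5C
clock 10: out=0, reg = 0x852E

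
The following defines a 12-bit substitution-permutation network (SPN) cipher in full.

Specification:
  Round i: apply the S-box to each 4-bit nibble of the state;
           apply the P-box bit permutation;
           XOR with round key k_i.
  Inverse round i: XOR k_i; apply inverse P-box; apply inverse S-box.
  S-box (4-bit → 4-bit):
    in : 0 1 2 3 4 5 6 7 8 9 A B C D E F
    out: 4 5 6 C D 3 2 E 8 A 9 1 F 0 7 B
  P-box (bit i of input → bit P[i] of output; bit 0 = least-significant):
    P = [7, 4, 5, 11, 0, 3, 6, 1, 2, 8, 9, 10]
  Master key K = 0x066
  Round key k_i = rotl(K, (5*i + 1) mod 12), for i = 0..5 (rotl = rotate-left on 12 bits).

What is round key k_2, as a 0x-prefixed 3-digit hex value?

K = 0x066
k_0 = rotl(K, (5*0+1) mod 12) = rotl(K, 1) = 0x0CC
k_1 = rotl(K, (5*1+1) mod 12) = rotl(K, 6) = 0x981
k_2 = rotl(K, (5*2+1) mod 12) = rotl(K, 11) = 0x033

0x033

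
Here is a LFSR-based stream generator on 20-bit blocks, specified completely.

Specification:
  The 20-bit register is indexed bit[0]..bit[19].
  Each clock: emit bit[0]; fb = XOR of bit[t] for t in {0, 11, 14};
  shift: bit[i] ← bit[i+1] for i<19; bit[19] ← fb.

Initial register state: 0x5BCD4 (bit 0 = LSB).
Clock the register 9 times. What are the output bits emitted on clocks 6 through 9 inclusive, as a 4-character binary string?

reg_0 = 0x5BCD4
clock 1: out=0, reg = 0xADE6A
clock 2: out=0, reg = 0x56F35
clock 3: out=1, reg = 0xAB79A
clock 4: out=0, reg = 0x55BCD
clock 5: out=1, reg = 0xAADE6
clock 6: out=0, reg = 0xD56F3
clock 7: out=1, reg = 0x6AB79
clock 8: out=1, reg = 0x355BC
clock 9: out=0, reg = 0x9AADE

0110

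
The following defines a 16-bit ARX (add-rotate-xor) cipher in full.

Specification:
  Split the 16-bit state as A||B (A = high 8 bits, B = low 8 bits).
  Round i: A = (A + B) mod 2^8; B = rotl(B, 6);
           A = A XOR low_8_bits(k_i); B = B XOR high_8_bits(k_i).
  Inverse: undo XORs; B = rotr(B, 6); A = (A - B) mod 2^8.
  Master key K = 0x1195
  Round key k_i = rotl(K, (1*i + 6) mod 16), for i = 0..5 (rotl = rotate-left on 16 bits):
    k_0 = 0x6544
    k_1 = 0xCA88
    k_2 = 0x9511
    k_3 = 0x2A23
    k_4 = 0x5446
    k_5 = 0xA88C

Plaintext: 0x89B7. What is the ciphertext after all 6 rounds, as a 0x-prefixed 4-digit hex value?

0xB6A1

s_0 = plaintext = 0x89B7
s_1 = Round(s_0, k_0) = 0x0488
s_2 = Round(s_1, k_1) = 0x04E8
s_3 = Round(s_2, k_2) = 0xFDAF
s_4 = Round(s_3, k_3) = 0x8FC1
s_5 = Round(s_4, k_4) = 0x1624
s_6 = Round(s_5, k_5) = 0xB6A1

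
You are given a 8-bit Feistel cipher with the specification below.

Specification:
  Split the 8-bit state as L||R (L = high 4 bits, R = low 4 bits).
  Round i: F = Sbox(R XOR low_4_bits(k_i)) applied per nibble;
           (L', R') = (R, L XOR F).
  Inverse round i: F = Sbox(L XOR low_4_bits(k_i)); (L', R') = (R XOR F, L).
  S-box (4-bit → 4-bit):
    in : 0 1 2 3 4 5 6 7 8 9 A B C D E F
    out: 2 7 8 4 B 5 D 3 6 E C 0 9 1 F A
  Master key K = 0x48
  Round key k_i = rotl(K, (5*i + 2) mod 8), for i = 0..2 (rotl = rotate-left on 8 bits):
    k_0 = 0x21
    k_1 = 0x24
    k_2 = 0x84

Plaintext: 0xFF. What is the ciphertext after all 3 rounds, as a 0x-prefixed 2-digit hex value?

0x42

s_0 = plaintext = 0xFF
s_1 = Round(s_0, k_0) = 0xF0
s_2 = Round(s_1, k_1) = 0x04
s_3 = Round(s_2, k_2) = 0x42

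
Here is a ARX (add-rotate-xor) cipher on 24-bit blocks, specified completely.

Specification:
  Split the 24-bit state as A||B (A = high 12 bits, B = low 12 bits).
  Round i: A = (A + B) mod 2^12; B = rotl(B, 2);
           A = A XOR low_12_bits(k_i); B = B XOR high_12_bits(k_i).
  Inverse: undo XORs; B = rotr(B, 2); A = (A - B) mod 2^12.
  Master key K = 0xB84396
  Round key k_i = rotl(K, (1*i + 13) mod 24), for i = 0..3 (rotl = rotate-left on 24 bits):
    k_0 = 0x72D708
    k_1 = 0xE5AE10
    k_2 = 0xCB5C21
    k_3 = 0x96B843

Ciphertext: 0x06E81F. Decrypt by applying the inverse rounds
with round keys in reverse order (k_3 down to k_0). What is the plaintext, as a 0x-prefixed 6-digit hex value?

s_0 = ciphertext = 0x06E81F
s_1 = InvRound(s_0, k_3) = 0x7D005D
s_2 = InvRound(s_1, k_2) = 0x8B733A
s_3 = InvRound(s_2, k_1) = 0x34F358
s_4 = InvRound(s_3, k_0) = 0xF2A51D

0xF2A51D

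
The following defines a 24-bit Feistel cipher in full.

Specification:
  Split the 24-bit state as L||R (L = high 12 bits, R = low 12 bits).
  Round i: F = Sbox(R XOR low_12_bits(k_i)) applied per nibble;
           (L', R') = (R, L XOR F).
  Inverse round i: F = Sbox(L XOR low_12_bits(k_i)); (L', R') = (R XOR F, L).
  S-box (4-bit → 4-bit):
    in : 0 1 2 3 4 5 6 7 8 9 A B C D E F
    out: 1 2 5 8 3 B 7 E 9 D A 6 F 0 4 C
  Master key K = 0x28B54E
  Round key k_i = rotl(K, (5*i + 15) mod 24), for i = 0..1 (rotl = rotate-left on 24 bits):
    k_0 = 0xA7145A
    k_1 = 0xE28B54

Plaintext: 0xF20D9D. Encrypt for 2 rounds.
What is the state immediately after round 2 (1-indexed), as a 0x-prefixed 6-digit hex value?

0x2DE007

s_0 = plaintext = 0xF20D9D
s_1 = Round(s_0, k_0) = 0xD9D2DE
s_2 = Round(s_1, k_1) = 0x2DE007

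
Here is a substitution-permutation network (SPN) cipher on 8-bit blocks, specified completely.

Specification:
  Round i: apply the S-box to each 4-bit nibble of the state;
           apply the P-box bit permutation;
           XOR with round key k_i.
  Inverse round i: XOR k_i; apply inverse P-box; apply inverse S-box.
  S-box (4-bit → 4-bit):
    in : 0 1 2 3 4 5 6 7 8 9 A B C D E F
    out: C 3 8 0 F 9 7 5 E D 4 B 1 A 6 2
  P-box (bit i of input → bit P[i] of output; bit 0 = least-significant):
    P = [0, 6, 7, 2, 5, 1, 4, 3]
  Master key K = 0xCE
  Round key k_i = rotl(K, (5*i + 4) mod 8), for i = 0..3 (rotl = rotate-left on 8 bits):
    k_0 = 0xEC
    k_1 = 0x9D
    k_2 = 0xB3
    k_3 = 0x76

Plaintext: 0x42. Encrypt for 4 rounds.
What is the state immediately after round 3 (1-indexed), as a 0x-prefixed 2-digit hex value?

s_0 = plaintext = 0x42
s_1 = Round(s_0, k_0) = 0xD2
s_2 = Round(s_1, k_1) = 0x93
s_3 = Round(s_2, k_2) = 0x8B
s_4 = Round(s_3, k_3) = 0x29

0x8B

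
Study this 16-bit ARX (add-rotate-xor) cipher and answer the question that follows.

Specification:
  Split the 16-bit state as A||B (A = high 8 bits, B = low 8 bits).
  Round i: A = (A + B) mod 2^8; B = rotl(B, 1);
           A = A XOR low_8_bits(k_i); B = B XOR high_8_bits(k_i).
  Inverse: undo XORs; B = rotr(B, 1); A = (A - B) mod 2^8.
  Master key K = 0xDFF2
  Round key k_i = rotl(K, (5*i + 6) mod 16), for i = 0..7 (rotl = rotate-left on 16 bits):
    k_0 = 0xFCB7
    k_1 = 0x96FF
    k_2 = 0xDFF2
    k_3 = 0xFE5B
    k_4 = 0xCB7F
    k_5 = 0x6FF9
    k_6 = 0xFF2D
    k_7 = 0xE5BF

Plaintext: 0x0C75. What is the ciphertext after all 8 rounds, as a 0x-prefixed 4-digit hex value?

0x9C43

s_0 = plaintext = 0x0C75
s_1 = Round(s_0, k_0) = 0x3616
s_2 = Round(s_1, k_1) = 0xB3BA
s_3 = Round(s_2, k_2) = 0x9FAA
s_4 = Round(s_3, k_3) = 0x12AB
s_5 = Round(s_4, k_4) = 0xC29C
s_6 = Round(s_5, k_5) = 0xA756
s_7 = Round(s_6, k_6) = 0xD053
s_8 = Round(s_7, k_7) = 0x9C43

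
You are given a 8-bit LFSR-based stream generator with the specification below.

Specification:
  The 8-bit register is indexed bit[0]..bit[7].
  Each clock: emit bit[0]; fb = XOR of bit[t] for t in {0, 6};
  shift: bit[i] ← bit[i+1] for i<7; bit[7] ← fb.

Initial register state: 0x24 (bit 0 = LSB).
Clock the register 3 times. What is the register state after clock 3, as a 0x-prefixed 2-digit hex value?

0x84

reg_0 = 0x24
clock 1: out=0, reg = 0x12
clock 2: out=0, reg = 0x09
clock 3: out=1, reg = 0x84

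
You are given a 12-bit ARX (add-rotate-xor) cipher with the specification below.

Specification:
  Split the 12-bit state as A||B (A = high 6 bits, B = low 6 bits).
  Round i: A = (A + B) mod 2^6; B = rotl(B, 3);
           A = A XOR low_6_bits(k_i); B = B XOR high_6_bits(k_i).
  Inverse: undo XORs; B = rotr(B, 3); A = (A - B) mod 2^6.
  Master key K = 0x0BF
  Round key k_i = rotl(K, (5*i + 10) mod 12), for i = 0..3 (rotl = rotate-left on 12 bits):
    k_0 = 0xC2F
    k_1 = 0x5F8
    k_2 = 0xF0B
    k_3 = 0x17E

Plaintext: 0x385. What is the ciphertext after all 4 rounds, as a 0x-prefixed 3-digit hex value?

0x5F6

s_0 = plaintext = 0x385
s_1 = Round(s_0, k_0) = 0xF18
s_2 = Round(s_1, k_1) = 0xB14
s_3 = Round(s_2, k_2) = 0x2DE
s_4 = Round(s_3, k_3) = 0x5F6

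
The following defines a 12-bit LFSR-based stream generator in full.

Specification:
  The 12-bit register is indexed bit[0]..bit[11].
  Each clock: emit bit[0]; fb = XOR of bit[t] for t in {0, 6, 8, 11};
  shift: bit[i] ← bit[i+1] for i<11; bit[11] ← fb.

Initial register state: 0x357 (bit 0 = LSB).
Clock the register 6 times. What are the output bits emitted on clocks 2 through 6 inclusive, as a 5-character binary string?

reg_0 = 0x357
clock 1: out=1, reg = 0x9AB
clock 2: out=1, reg = 0xCD5
clock 3: out=1, reg = 0xE6A
clock 4: out=0, reg = 0x735
clock 5: out=1, reg = 0x39A
clock 6: out=0, reg = 0x9CD

11010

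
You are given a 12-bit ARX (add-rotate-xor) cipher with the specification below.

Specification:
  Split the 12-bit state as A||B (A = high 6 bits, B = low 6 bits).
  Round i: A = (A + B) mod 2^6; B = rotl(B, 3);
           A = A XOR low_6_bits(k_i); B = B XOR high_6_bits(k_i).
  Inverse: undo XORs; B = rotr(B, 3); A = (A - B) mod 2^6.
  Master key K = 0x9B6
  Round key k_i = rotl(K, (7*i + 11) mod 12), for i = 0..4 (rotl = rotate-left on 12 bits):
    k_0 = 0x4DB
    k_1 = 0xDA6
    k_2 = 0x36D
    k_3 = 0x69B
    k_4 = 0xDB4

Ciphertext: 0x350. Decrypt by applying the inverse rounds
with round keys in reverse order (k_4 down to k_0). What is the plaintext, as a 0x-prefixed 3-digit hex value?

0xAEB

s_0 = ciphertext = 0x350
s_1 = InvRound(s_0, k_4) = 0x174
s_2 = InvRound(s_1, k_3) = 0xA75
s_3 = InvRound(s_2, k_2) = 0xF47
s_4 = InvRound(s_3, k_1) = 0x34E
s_5 = InvRound(s_4, k_0) = 0xAEB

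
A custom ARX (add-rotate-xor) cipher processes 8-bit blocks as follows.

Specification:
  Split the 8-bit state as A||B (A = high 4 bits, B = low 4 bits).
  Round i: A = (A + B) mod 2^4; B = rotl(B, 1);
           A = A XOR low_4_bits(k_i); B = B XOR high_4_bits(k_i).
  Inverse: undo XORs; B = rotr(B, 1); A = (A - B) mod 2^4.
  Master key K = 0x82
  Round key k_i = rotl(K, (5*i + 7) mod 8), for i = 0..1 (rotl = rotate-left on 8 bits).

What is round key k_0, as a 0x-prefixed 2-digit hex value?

0x41

K = 0x82
k_0 = rotl(K, (5*0+7) mod 8) = rotl(K, 7) = 0x41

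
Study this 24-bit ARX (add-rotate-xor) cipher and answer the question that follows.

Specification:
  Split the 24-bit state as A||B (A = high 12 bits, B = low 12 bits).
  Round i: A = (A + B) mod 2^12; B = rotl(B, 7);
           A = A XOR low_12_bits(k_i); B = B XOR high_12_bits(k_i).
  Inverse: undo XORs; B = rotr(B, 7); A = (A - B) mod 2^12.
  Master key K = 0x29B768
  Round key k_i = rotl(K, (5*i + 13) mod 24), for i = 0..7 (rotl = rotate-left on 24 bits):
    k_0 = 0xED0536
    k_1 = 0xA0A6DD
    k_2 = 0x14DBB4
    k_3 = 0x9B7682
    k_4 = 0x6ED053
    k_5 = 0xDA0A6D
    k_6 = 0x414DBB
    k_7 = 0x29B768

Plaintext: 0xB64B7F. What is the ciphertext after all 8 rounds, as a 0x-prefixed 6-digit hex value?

0x890784

s_0 = plaintext = 0xB64B7F
s_1 = Round(s_0, k_0) = 0x3D510B
s_2 = Round(s_1, k_1) = 0x23DF82
s_3 = Round(s_2, k_2) = 0xA0B031
s_4 = Round(s_3, k_3) = 0xCBE136
s_5 = Round(s_4, k_4) = 0xDA7DE4
s_6 = Round(s_5, k_5) = 0x1E6FCF
s_7 = Round(s_6, k_6) = 0xC0E3EA
s_8 = Round(s_7, k_7) = 0x890784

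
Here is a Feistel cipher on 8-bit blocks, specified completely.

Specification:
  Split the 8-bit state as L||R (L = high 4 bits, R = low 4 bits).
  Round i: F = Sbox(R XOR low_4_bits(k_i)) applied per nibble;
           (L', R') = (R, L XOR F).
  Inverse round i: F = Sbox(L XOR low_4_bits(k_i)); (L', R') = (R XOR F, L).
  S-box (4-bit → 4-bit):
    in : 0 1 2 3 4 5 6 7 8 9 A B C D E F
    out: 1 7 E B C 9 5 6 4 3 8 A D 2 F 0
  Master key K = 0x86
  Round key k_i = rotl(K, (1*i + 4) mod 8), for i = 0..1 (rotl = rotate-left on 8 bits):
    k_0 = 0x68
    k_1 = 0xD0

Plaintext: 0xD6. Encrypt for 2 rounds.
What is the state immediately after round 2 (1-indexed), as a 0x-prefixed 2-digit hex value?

0x28

s_0 = plaintext = 0xD6
s_1 = Round(s_0, k_0) = 0x62
s_2 = Round(s_1, k_1) = 0x28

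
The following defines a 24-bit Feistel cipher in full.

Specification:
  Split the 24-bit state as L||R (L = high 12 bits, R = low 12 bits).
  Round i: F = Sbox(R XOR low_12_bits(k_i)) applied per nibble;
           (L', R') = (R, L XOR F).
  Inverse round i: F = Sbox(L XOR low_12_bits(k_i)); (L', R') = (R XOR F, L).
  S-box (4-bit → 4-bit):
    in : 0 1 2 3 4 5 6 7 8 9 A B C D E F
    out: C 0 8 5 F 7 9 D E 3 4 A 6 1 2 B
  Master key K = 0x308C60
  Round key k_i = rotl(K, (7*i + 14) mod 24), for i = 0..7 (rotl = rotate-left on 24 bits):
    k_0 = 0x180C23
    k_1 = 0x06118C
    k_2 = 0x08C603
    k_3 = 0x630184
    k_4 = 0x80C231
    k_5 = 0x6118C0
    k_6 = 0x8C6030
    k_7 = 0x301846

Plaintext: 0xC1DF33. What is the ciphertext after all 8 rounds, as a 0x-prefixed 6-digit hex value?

0xEB3AE0

s_0 = plaintext = 0xC1DF33
s_1 = Round(s_0, k_0) = 0xF33911
s_2 = Round(s_1, k_1) = 0x911102
s_3 = Round(s_2, k_2) = 0x1024D1
s_4 = Round(s_3, k_3) = 0x4D1675
s_5 = Round(s_4, k_4) = 0x675B2E
s_6 = Round(s_5, k_5) = 0xB2E357
s_7 = Round(s_6, k_6) = 0x357EB3
s_8 = Round(s_7, k_7) = 0xEB3AE0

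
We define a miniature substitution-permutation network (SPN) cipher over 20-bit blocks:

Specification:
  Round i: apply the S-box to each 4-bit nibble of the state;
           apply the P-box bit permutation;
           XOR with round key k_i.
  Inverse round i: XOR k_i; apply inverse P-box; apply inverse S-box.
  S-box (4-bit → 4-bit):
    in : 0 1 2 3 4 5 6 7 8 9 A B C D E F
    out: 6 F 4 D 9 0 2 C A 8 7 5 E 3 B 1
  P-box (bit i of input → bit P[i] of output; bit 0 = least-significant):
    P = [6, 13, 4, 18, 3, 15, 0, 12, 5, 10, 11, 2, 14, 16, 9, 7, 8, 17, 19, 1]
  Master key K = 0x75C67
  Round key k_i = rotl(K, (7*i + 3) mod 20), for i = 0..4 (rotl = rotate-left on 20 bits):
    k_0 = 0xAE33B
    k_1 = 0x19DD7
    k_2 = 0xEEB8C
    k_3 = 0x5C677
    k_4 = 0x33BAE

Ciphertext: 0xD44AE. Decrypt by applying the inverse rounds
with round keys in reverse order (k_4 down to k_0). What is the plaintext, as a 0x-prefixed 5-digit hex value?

0x67B41

s_0 = ciphertext = 0xD44AE
s_1 = InvRound(s_0, k_4) = 0xAB098
s_2 = InvRound(s_1, k_3) = 0xC1E3E
s_3 = InvRound(s_2, k_2) = 0xE4D80
s_4 = InvRound(s_3, k_1) = 0xCD9C3
s_5 = InvRound(s_4, k_0) = 0x67B41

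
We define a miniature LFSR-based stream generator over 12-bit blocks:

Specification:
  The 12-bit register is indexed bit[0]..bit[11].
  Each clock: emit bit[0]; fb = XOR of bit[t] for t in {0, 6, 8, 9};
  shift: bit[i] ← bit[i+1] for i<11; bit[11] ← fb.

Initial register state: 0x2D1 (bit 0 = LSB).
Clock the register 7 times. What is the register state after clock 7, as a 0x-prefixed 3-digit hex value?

0x025

reg_0 = 0x2D1
clock 1: out=1, reg = 0x968
clock 2: out=0, reg = 0x4B4
clock 3: out=0, reg = 0x25A
clock 4: out=0, reg = 0x12D
clock 5: out=1, reg = 0x096
clock 6: out=0, reg = 0x04B
clock 7: out=1, reg = 0x025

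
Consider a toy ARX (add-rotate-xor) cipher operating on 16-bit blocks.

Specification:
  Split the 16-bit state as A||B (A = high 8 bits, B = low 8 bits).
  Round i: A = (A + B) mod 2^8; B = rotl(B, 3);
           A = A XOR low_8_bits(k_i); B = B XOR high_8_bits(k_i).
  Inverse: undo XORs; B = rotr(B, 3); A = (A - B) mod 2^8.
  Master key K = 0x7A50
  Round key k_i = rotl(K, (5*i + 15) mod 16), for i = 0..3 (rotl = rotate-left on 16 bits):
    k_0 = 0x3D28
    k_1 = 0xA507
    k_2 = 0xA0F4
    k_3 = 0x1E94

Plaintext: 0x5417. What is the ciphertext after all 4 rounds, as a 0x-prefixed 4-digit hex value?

s_0 = plaintext = 0x5417
s_1 = Round(s_0, k_0) = 0x4385
s_2 = Round(s_1, k_1) = 0xCF89
s_3 = Round(s_2, k_2) = 0xACEC
s_4 = Round(s_3, k_3) = 0x0C79

0x0C79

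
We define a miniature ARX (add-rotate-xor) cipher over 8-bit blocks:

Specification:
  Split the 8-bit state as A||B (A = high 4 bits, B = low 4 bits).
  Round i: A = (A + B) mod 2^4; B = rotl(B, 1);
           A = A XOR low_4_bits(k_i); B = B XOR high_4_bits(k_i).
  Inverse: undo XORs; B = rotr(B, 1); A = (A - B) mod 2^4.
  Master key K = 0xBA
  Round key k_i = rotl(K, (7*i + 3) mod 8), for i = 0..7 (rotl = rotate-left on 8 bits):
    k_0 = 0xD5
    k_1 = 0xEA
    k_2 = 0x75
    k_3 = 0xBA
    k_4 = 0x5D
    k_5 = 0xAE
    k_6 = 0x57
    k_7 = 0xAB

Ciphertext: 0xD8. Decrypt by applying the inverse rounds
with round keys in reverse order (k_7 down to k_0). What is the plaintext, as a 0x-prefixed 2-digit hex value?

s_0 = ciphertext = 0xD8
s_1 = InvRound(s_0, k_7) = 0x51
s_2 = InvRound(s_1, k_6) = 0x02
s_3 = InvRound(s_2, k_5) = 0xA4
s_4 = InvRound(s_3, k_4) = 0xF8
s_5 = InvRound(s_4, k_3) = 0xC9
s_6 = InvRound(s_5, k_2) = 0x27
s_7 = InvRound(s_6, k_1) = 0xCC
s_8 = InvRound(s_7, k_0) = 0x18

0x18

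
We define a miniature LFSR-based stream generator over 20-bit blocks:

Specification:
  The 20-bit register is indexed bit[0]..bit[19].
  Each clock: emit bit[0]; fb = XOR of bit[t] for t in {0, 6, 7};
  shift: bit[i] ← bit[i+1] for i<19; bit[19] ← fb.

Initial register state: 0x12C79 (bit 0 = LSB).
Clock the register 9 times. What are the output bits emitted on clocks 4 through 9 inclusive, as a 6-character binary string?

111100

reg_0 = 0x12C79
clock 1: out=1, reg = 0x0963C
clock 2: out=0, reg = 0x04B1E
clock 3: out=0, reg = 0x0258F
clock 4: out=1, reg = 0x012C7
clock 5: out=1, reg = 0x80963
clock 6: out=1, reg = 0x404B1
clock 7: out=1, reg = 0x20258
clock 8: out=0, reg = 0x9012C
clock 9: out=0, reg = 0x48096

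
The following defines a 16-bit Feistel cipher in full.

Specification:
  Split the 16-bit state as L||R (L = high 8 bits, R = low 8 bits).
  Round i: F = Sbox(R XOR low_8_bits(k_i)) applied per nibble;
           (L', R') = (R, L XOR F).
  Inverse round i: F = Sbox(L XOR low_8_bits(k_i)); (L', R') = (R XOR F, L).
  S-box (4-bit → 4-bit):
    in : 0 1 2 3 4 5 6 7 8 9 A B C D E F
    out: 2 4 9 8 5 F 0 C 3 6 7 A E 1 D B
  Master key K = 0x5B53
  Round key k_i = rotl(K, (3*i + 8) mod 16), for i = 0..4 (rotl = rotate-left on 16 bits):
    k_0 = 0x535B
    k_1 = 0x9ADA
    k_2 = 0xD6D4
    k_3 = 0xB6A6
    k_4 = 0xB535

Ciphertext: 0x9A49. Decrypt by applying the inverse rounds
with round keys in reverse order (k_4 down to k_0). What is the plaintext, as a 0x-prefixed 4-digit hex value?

s_0 = ciphertext = 0x9A49
s_1 = InvRound(s_0, k_4) = 0x329A
s_2 = InvRound(s_1, k_3) = 0xFF32
s_3 = InvRound(s_2, k_2) = 0xA8FF
s_4 = InvRound(s_3, k_1) = 0x36A8
s_5 = InvRound(s_4, k_0) = 0xA936

0xA936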